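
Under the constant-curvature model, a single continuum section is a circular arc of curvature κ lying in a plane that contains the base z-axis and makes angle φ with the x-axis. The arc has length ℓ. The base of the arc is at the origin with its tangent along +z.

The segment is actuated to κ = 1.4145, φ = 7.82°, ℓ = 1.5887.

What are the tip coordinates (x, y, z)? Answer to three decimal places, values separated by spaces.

1.139 0.156 0.551

θ = κ·ℓ = 1.4145 × 1.5887 = 2.24722 rad
ρ = (1 − cos θ)/κ = (1 − -0.62601)/1.4145 = 1.14953
z = sin θ / κ = 0.77982/1.4145 = 0.55130
x = ρ cos φ = 1.14953 × cos(7.82°) = 1.13884
y = ρ sin φ = 1.14953 × sin(7.82°) = 0.15641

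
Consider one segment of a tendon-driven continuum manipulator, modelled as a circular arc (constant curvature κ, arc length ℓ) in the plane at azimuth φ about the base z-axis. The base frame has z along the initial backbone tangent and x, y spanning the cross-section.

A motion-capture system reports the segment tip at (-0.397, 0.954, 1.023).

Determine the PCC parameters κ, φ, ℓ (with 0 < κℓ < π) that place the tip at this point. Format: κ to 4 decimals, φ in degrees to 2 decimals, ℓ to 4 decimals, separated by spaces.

0.9775 112.59 1.6173

ρ = √(x²+y²) = √(-0.397² + 0.954²) = 1.03331
φ = atan2(y, x) mod 360° = atan2(0.954, -0.397) = 112.5943°
|p|² = ρ² + z² = 1.03331² + 1.023² = 2.11425
κ = 2ρ / |p|² = 2×1.03331 / 2.11425 = 0.97747
θ = 2·atan2(ρ, z) = 2·atan2(1.03331, 1.023) = 1.58082 rad
ℓ = θ/κ = 1.58082/0.97747 = 1.61726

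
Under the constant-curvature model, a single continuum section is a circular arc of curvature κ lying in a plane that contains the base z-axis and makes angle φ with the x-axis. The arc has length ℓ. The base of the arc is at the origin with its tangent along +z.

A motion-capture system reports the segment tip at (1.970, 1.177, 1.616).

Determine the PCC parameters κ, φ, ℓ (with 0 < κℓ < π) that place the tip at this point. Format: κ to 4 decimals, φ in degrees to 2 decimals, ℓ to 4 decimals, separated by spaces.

ρ = √(x²+y²) = √(1.970² + 1.177²) = 2.29483
φ = atan2(y, x) mod 360° = atan2(1.177, 1.970) = 30.8567°
|p|² = ρ² + z² = 2.29483² + 1.616² = 7.87768
κ = 2ρ / |p|² = 2×2.29483 / 7.87768 = 0.58261
θ = 2·atan2(ρ, z) = 2·atan2(2.29483, 1.616) = 1.91452 rad
ℓ = θ/κ = 1.91452/0.58261 = 3.28609

0.5826 30.86 3.2861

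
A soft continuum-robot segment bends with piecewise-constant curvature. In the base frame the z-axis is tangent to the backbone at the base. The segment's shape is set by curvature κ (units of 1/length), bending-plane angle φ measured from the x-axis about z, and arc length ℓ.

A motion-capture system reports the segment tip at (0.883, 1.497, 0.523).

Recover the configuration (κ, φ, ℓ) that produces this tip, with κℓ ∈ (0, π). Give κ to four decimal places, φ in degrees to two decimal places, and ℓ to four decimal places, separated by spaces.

1.0552 59.47 2.4233

ρ = √(x²+y²) = √(0.883² + 1.497²) = 1.73802
φ = atan2(y, x) mod 360° = atan2(1.497, 0.883) = 59.4659°
|p|² = ρ² + z² = 1.73802² + 0.523² = 3.29423
κ = 2ρ / |p|² = 2×1.73802 / 3.29423 = 1.05519
θ = 2·atan2(ρ, z) = 2·atan2(1.73802, 0.523) = 2.55700 rad
ℓ = θ/κ = 2.55700/1.05519 = 2.42326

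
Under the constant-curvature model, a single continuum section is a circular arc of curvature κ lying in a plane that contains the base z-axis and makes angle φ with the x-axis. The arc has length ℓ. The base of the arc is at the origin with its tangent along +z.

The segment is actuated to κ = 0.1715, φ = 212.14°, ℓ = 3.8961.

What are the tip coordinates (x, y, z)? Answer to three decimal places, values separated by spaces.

θ = κ·ℓ = 0.1715 × 3.8961 = 0.66818 rad
ρ = (1 − cos θ)/κ = (1 − 0.78495)/0.1715 = 1.25394
z = sin θ / κ = 0.61956/0.1715 = 3.61259
x = ρ cos φ = 1.25394 × cos(212.14°) = -1.06177
y = ρ sin φ = 1.25394 × sin(212.14°) = -0.66708

-1.062 -0.667 3.613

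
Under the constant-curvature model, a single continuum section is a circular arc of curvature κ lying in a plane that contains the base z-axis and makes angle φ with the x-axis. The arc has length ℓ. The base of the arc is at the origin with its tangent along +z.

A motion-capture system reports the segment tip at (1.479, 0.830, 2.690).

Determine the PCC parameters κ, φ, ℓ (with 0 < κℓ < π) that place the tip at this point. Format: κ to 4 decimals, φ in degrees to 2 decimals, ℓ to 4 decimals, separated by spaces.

ρ = √(x²+y²) = √(1.479² + 0.830²) = 1.69598
φ = atan2(y, x) mod 360° = atan2(0.830, 1.479) = 29.3007°
|p|² = ρ² + z² = 1.69598² + 2.690² = 10.11244
κ = 2ρ / |p|² = 2×1.69598 / 10.11244 = 0.33542
θ = 2·atan2(ρ, z) = 2·atan2(1.69598, 2.690) = 1.12505 rad
ℓ = θ/κ = 1.12505/0.33542 = 3.35412

0.3354 29.30 3.3541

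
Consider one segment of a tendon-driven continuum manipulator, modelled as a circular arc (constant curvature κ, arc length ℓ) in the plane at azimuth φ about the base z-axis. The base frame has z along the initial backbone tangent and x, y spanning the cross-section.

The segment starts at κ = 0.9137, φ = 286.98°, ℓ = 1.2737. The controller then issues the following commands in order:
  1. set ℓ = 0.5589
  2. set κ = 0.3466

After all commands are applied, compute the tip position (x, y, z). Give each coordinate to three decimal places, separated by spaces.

0.016 -0.052 0.555

initial: κ=0.9137, φ=286.98°, ℓ=1.2737
cmd 1: set ℓ=0.5589 → (κ,φ,ℓ)=(0.9137,286.98°,0.5589) → tip=(0.0408,-0.1335,0.5349)
cmd 2: set κ=0.3466 → (κ,φ,ℓ)=(0.3466,286.98°,0.5589) → tip=(0.0158,-0.0516,0.5554)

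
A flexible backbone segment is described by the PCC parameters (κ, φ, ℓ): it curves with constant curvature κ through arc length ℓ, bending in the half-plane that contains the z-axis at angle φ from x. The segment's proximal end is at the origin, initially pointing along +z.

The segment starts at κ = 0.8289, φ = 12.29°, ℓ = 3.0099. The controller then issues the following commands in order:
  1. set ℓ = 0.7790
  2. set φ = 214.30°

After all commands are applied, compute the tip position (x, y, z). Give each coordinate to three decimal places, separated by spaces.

initial: κ=0.8289, φ=12.29°, ℓ=3.0099
cmd 1: set ℓ=0.7790 → (κ,φ,ℓ)=(0.8289,12.29°,0.7790) → tip=(0.2373,0.0517,0.7260)
cmd 2: set φ=214.30° → (κ,φ,ℓ)=(0.8289,214.30°,0.7790) → tip=(-0.2006,-0.1369,0.7260)

-0.201 -0.137 0.726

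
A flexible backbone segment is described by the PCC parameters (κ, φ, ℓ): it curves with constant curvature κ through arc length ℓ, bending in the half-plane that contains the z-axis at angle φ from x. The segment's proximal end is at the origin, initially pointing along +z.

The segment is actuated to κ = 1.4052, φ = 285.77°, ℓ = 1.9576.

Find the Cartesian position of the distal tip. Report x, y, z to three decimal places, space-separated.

0.372 -1.318 0.271

θ = κ·ℓ = 1.4052 × 1.9576 = 2.75082 rad
ρ = (1 − cos θ)/κ = (1 − -0.92461)/1.4052 = 1.36964
z = sin θ / κ = 0.38090/1.4052 = 0.27107
x = ρ cos φ = 1.36964 × cos(285.77°) = 0.37224
y = ρ sin φ = 1.36964 × sin(285.77°) = -1.31809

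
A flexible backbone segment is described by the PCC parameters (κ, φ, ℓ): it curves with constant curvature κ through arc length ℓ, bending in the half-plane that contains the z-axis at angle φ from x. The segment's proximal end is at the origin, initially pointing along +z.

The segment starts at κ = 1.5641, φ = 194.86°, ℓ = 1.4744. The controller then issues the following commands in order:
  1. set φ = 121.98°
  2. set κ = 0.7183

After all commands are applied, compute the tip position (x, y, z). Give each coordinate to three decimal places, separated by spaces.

-0.376 0.603 1.214

initial: κ=1.5641, φ=194.86°, ℓ=1.4744
cmd 1: set φ=121.98° → (κ,φ,ℓ)=(1.5641,121.98°,1.4744) → tip=(-0.5658,0.9061,0.4742)
cmd 2: set κ=0.7183 → (κ,φ,ℓ)=(0.7183,121.98°,1.4744) → tip=(-0.3763,0.6026,1.2138)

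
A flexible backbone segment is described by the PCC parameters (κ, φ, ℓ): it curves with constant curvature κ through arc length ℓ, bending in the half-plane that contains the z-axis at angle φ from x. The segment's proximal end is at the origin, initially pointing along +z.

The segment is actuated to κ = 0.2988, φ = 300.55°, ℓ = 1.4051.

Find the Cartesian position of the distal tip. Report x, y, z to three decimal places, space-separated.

0.148 -0.250 1.364

θ = κ·ℓ = 0.2988 × 1.4051 = 0.41984 rad
ρ = (1 − cos θ)/κ = (1 − 0.91315)/0.2988 = 0.29065
z = sin θ / κ = 0.40762/0.2988 = 1.36418
x = ρ cos φ = 0.29065 × cos(300.55°) = 0.14774
y = ρ sin φ = 0.29065 × sin(300.55°) = -0.25031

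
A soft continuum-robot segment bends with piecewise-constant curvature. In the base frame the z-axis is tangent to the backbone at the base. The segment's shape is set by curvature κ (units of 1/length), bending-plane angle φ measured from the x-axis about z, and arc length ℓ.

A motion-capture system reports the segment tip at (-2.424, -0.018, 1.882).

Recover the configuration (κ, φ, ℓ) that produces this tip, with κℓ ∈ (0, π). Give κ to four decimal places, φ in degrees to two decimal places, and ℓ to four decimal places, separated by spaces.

0.5148 180.43 3.5380

ρ = √(x²+y²) = √(-2.424² + -0.018²) = 2.42407
φ = atan2(y, x) mod 360° = atan2(-0.018, -2.424) = 180.4255°
|p|² = ρ² + z² = 2.42407² + 1.882² = 9.41802
κ = 2ρ / |p|² = 2×2.42407 / 9.41802 = 0.51477
θ = 2·atan2(ρ, z) = 2·atan2(2.42407, 1.882) = 1.82125 rad
ℓ = θ/κ = 1.82125/0.51477 = 3.53797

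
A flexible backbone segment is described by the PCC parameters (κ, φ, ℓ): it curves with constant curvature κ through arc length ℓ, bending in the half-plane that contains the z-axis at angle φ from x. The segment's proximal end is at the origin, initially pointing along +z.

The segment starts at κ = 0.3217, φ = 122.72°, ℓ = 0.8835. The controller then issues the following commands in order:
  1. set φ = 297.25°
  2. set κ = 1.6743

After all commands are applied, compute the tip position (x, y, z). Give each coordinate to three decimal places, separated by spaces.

initial: κ=0.3217, φ=122.72°, ℓ=0.8835
cmd 1: set φ=297.25° → (κ,φ,ℓ)=(0.3217,297.25°,0.8835) → tip=(0.0571,-0.1109,0.8717)
cmd 2: set κ=1.6743 → (κ,φ,ℓ)=(1.6743,297.25°,0.8835) → tip=(0.2485,-0.4824,0.5948)

0.248 -0.482 0.595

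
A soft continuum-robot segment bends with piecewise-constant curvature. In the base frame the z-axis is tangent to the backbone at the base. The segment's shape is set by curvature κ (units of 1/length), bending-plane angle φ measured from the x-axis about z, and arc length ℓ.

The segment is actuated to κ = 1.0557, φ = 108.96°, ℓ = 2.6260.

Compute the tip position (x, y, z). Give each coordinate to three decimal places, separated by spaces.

θ = κ·ℓ = 1.0557 × 2.6260 = 2.77227 rad
ρ = (1 − cos θ)/κ = (1 − -0.93257)/1.0557 = 1.83061
z = sin θ / κ = 0.36099/1.0557 = 0.34194
x = ρ cos φ = 1.83061 × cos(108.96°) = -0.59478
y = ρ sin φ = 1.83061 × sin(108.96°) = 1.73129

-0.595 1.731 0.342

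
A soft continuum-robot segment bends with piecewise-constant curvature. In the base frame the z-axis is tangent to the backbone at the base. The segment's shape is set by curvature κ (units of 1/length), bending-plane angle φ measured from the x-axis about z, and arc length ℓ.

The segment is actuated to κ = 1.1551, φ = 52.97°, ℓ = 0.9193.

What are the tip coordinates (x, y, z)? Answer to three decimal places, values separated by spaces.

0.267 0.354 0.756

θ = κ·ℓ = 1.1551 × 0.9193 = 1.06188 rad
ρ = (1 − cos θ)/κ = (1 − 0.48723)/1.1551 = 0.44392
z = sin θ / κ = 0.87327/1.1551 = 0.75602
x = ρ cos φ = 0.44392 × cos(52.97°) = 0.26734
y = ρ sin φ = 0.44392 × sin(52.97°) = 0.35439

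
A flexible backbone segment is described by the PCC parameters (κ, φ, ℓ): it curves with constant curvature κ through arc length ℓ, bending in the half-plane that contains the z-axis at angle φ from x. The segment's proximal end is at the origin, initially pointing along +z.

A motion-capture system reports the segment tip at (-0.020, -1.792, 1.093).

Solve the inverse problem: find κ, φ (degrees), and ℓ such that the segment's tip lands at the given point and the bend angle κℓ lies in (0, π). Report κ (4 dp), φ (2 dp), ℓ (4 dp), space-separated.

0.8134 269.36 2.5156

ρ = √(x²+y²) = √(-0.020² + -1.792²) = 1.79211
φ = atan2(y, x) mod 360° = atan2(-1.792, -0.020) = 269.3606°
|p|² = ρ² + z² = 1.79211² + 1.093² = 4.40631
κ = 2ρ / |p|² = 2×1.79211 / 4.40631 = 0.81343
θ = 2·atan2(ρ, z) = 2·atan2(1.79211, 1.093) = 2.04627 rad
ℓ = θ/κ = 2.04627/0.81343 = 2.51560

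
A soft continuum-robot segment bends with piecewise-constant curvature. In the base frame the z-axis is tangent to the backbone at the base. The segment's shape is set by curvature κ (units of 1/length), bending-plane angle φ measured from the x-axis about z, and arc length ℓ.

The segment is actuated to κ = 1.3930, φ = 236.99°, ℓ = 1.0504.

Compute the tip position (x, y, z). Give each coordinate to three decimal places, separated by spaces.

-0.349 -0.537 0.714

θ = κ·ℓ = 1.3930 × 1.0504 = 1.46321 rad
ρ = (1 − cos θ)/κ = (1 − 0.10738)/1.3930 = 0.64079
z = sin θ / κ = 0.99422/1.3930 = 0.71372
x = ρ cos φ = 0.64079 × cos(236.99°) = -0.34909
y = ρ sin φ = 0.64079 × sin(236.99°) = -0.53735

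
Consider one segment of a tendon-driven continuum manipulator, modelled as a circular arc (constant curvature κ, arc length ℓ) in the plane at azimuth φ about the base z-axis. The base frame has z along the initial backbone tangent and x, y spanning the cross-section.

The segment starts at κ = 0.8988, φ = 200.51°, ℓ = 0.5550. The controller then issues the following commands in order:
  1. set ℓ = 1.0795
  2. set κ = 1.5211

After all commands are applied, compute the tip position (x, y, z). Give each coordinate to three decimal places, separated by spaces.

initial: κ=0.8988, φ=200.51°, ℓ=0.5550
cmd 1: set ℓ=1.0795 → (κ,φ,ℓ)=(0.8988,200.51°,1.0795) → tip=(-0.4532,-0.1695,0.9179)
cmd 2: set κ=1.5211 → (κ,φ,ℓ)=(1.5211,200.51°,1.0795) → tip=(-0.6596,-0.2467,0.6558)

-0.660 -0.247 0.656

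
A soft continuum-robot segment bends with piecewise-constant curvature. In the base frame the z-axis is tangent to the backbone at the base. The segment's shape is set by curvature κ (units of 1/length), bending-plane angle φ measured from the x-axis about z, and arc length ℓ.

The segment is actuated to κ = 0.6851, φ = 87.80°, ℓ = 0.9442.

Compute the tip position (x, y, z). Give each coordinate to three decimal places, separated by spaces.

θ = κ·ℓ = 0.6851 × 0.9442 = 0.64687 rad
ρ = (1 − cos θ)/κ = (1 − 0.79797)/0.6851 = 0.29489
z = sin θ / κ = 0.60269/0.6851 = 0.87972
x = ρ cos φ = 0.29489 × cos(87.80°) = 0.01132
y = ρ sin φ = 0.29489 × sin(87.80°) = 0.29467

0.011 0.295 0.880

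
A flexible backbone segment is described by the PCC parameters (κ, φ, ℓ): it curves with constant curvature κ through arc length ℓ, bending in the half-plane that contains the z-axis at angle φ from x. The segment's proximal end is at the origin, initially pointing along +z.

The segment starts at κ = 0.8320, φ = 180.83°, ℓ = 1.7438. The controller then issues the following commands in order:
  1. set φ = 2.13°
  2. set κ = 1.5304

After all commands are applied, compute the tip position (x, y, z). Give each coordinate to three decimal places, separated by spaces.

initial: κ=0.8320, φ=180.83°, ℓ=1.7438
cmd 1: set φ=2.13° → (κ,φ,ℓ)=(0.8320,2.13°,1.7438) → tip=(1.0574,0.0393,1.1933)
cmd 2: set κ=1.5304 → (κ,φ,ℓ)=(1.5304,2.13°,1.7438) → tip=(1.2343,0.0459,0.2976)

1.234 0.046 0.298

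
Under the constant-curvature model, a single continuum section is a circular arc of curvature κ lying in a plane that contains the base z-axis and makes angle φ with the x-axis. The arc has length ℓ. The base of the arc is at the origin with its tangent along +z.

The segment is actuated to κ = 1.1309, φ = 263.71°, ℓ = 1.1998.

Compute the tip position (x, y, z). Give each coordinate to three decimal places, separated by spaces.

θ = κ·ℓ = 1.1309 × 1.1998 = 1.35685 rad
ρ = (1 − cos θ)/κ = (1 − 0.21231)/1.1309 = 0.69651
z = sin θ / κ = 0.97720/1.1309 = 0.86409
x = ρ cos φ = 0.69651 × cos(263.71°) = -0.07631
y = ρ sin φ = 0.69651 × sin(263.71°) = -0.69232

-0.076 -0.692 0.864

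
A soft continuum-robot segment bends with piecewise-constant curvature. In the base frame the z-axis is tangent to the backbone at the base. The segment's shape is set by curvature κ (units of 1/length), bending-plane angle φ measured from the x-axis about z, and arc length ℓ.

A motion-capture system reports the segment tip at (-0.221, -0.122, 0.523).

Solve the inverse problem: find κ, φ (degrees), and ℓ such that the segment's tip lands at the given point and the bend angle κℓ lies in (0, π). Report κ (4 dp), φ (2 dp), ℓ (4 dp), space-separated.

1.4970 208.90 0.6008

ρ = √(x²+y²) = √(-0.221² + -0.122²) = 0.25244
φ = atan2(y, x) mod 360° = atan2(-0.122, -0.221) = 208.9003°
|p|² = ρ² + z² = 0.25244² + 0.523² = 0.33725
κ = 2ρ / |p|² = 2×0.25244 / 0.33725 = 1.49702
θ = 2·atan2(ρ, z) = 2·atan2(0.25244, 0.523) = 0.89938 rad
ℓ = θ/κ = 0.89938/1.49702 = 0.60078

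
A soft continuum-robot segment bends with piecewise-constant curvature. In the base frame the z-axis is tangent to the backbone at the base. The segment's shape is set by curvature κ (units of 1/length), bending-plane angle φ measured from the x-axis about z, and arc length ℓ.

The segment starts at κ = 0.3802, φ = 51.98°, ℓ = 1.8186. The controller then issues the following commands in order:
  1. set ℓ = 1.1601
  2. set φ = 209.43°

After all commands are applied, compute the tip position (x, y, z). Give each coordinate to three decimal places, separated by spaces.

-0.219 -0.124 1.123

initial: κ=0.3802, φ=51.98°, ℓ=1.8186
cmd 1: set ℓ=1.1601 → (κ,φ,ℓ)=(0.3802,51.98°,1.1601) → tip=(0.1550,0.1983,1.1228)
cmd 2: set φ=209.43° → (κ,φ,ℓ)=(0.3802,209.43°,1.1601) → tip=(-0.2192,-0.1237,1.1228)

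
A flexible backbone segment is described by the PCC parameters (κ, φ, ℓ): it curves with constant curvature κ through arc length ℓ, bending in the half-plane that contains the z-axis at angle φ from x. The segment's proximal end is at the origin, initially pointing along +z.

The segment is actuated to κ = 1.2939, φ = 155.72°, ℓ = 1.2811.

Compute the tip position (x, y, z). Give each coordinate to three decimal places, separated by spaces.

-0.766 0.345 0.770

θ = κ·ℓ = 1.2939 × 1.2811 = 1.65762 rad
ρ = (1 − cos θ)/κ = (1 − -0.08671)/1.2939 = 0.83987
z = sin θ / κ = 0.99623/1.2939 = 0.76995
x = ρ cos φ = 0.83987 × cos(155.72°) = -0.76558
y = ρ sin φ = 0.83987 × sin(155.72°) = 0.34535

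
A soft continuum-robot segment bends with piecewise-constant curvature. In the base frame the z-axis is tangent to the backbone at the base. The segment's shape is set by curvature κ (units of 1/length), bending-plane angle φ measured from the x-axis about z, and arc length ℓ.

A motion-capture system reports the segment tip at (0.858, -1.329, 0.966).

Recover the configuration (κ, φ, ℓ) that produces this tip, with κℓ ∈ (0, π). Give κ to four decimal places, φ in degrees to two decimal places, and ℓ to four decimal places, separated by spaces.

ρ = √(x²+y²) = √(0.858² + -1.329²) = 1.58190
φ = atan2(y, x) mod 360° = atan2(-1.329, 0.858) = 302.8462°
|p|² = ρ² + z² = 1.58190² + 0.966² = 3.43556
κ = 2ρ / |p|² = 2×1.58190 / 3.43556 = 0.92090
θ = 2·atan2(ρ, z) = 2·atan2(1.58190, 0.966) = 2.04515 rad
ℓ = θ/κ = 2.04515/0.92090 = 2.22083

0.9209 302.85 2.2208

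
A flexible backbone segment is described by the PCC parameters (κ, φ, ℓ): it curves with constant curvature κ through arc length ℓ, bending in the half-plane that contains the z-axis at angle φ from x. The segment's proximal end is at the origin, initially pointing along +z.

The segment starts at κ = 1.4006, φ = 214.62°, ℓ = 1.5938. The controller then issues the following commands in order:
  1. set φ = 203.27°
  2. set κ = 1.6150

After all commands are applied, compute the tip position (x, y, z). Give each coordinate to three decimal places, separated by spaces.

initial: κ=1.4006, φ=214.62°, ℓ=1.5938
cmd 1: set φ=203.27° → (κ,φ,ℓ)=(1.4006,203.27°,1.5938) → tip=(-1.0588,-0.4553,0.5634)
cmd 2: set κ=1.6150 → (κ,φ,ℓ)=(1.6150,203.27°,1.5938) → tip=(-1.0485,-0.4509,0.3329)

-1.048 -0.451 0.333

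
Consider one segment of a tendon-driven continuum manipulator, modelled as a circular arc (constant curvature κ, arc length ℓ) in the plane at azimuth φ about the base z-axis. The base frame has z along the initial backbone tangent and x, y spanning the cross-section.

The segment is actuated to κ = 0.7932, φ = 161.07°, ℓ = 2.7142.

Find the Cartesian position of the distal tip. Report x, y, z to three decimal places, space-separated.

-1.848 0.634 1.053

θ = κ·ℓ = 0.7932 × 2.7142 = 2.15290 rad
ρ = (1 − cos θ)/κ = (1 − -0.54979)/0.7932 = 1.95384
z = sin θ / κ = 0.83531/0.7932 = 1.05308
x = ρ cos φ = 1.95384 × cos(161.07°) = -1.84817
y = ρ sin φ = 1.95384 × sin(161.07°) = 0.63385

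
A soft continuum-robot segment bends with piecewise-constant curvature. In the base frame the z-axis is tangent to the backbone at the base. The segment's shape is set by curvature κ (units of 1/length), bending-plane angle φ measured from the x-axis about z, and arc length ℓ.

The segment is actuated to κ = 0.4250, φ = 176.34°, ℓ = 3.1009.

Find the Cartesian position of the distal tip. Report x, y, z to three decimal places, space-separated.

-1.761 0.113 2.278

θ = κ·ℓ = 0.4250 × 3.1009 = 1.31788 rad
ρ = (1 − cos θ)/κ = (1 − 0.25023)/0.4250 = 1.76417
z = sin θ / κ = 0.96819/0.4250 = 2.27809
x = ρ cos φ = 1.76417 × cos(176.34°) = -1.76058
y = ρ sin φ = 1.76417 × sin(176.34°) = 0.11262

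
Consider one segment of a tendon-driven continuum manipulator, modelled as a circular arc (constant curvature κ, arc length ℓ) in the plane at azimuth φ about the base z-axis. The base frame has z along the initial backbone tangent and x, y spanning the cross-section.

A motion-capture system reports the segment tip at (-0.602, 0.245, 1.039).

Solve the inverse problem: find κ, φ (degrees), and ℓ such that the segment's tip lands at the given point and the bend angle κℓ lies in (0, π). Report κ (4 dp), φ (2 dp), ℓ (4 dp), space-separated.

ρ = √(x²+y²) = √(-0.602² + 0.245²) = 0.64995
φ = atan2(y, x) mod 360° = atan2(0.245, -0.602) = 157.8548°
|p|² = ρ² + z² = 0.64995² + 1.039² = 1.50195
κ = 2ρ / |p|² = 2×0.64995 / 1.50195 = 0.86547
θ = 2·atan2(ρ, z) = 2·atan2(0.64995, 1.039) = 1.11799 rad
ℓ = θ/κ = 1.11799/0.86547 = 1.29177

0.8655 157.85 1.2918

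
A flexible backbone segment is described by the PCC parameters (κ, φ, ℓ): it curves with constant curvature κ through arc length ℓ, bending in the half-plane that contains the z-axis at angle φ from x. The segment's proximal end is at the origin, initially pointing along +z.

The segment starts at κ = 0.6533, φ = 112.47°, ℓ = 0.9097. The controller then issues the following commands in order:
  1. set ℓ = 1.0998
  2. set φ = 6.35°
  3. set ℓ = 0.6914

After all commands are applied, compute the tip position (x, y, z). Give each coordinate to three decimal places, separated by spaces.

initial: κ=0.6533, φ=112.47°, ℓ=0.9097
cmd 1: set ℓ=1.0998 → (κ,φ,ℓ)=(0.6533,112.47°,1.0998) → tip=(-0.1446,0.3497,1.0076)
cmd 2: set φ=6.35° → (κ,φ,ℓ)=(0.6533,6.35°,1.0998) → tip=(0.3761,0.0419,1.0076)
cmd 3: set ℓ=0.6914 → (κ,φ,ℓ)=(0.6533,6.35°,0.6914) → tip=(0.1526,0.0170,0.6681)

0.153 0.017 0.668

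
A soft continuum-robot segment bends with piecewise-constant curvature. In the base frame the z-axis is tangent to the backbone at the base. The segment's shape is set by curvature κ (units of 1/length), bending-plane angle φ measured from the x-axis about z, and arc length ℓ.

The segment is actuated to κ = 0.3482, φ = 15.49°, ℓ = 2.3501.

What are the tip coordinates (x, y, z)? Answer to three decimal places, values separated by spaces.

θ = κ·ℓ = 0.3482 × 2.3501 = 0.81830 rad
ρ = (1 − cos θ)/κ = (1 − 0.68346)/0.3482 = 0.90908
z = sin θ / κ = 0.72999/0.3482 = 2.09646
x = ρ cos φ = 0.90908 × cos(15.49°) = 0.87606
y = ρ sin φ = 0.90908 × sin(15.49°) = 0.24279

0.876 0.243 2.096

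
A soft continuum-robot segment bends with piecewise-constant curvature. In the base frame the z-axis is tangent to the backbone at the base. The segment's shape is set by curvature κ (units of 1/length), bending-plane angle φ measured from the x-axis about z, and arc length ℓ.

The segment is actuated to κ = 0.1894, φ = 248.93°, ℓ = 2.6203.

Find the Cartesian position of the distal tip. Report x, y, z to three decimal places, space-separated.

-0.229 -0.594 2.514

θ = κ·ℓ = 0.1894 × 2.6203 = 0.49628 rad
ρ = (1 − cos θ)/κ = (1 − 0.87936)/0.1894 = 0.63697
z = sin θ / κ = 0.47616/0.1894 = 2.51405
x = ρ cos φ = 0.63697 × cos(248.93°) = -0.22900
y = ρ sin φ = 0.63697 × sin(248.93°) = -0.59438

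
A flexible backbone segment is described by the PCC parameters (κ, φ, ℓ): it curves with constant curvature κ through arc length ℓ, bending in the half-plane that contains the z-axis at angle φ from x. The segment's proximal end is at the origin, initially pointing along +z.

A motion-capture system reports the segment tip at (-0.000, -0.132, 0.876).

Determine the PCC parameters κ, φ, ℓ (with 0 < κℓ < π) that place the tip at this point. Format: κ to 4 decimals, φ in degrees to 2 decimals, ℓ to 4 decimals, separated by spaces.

ρ = √(x²+y²) = √(-0.000² + -0.132²) = 0.13200
φ = atan2(y, x) mod 360° = atan2(-0.132, -0.000) = 270.0000°
|p|² = ρ² + z² = 0.13200² + 0.876² = 0.78480
κ = 2ρ / |p|² = 2×0.13200 / 0.78480 = 0.33639
θ = 2·atan2(ρ, z) = 2·atan2(0.13200, 0.876) = 0.29912 rad
ℓ = θ/κ = 0.29912/0.33639 = 0.88920

0.3364 270.00 0.8892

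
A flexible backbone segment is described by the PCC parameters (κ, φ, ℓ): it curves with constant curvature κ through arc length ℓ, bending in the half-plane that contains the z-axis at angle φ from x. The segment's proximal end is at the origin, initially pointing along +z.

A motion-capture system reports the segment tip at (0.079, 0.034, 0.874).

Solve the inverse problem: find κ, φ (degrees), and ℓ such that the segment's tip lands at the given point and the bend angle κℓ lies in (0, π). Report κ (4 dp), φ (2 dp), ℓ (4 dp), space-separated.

0.2230 23.29 0.8796

ρ = √(x²+y²) = √(0.079² + 0.034²) = 0.08601
φ = atan2(y, x) mod 360° = atan2(0.034, 0.079) = 23.2861°
|p|² = ρ² + z² = 0.08601² + 0.874² = 0.77127
κ = 2ρ / |p|² = 2×0.08601 / 0.77127 = 0.22302
θ = 2·atan2(ρ, z) = 2·atan2(0.08601, 0.874) = 0.19618 rad
ℓ = θ/κ = 0.19618/0.22302 = 0.87963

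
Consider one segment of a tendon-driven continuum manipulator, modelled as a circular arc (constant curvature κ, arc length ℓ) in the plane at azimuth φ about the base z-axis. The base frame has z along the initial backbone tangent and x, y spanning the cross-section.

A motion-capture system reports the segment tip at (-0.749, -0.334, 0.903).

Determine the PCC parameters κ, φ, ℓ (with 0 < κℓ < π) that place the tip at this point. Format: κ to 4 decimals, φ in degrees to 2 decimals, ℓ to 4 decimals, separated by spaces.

ρ = √(x²+y²) = √(-0.749² + -0.334²) = 0.82010
φ = atan2(y, x) mod 360° = atan2(-0.334, -0.749) = 204.0334°
|p|² = ρ² + z² = 0.82010² + 0.903² = 1.48797
κ = 2ρ / |p|² = 2×0.82010 / 1.48797 = 1.10230
θ = 2·atan2(ρ, z) = 2·atan2(0.82010, 0.903) = 1.47464 rad
ℓ = θ/κ = 1.47464/1.10230 = 1.33778

1.1023 204.03 1.3378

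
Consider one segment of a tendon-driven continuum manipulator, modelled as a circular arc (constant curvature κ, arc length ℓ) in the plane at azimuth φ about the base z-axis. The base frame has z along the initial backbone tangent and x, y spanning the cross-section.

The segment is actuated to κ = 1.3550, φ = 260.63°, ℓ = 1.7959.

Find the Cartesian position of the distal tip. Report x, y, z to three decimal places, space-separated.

-0.211 -1.281 0.480

θ = κ·ℓ = 1.3550 × 1.7959 = 2.43344 rad
ρ = (1 − cos θ)/κ = (1 − -0.75957)/1.3550 = 1.29857
z = sin θ / κ = 0.65043/1.3550 = 0.48002
x = ρ cos φ = 1.29857 × cos(260.63°) = -0.21142
y = ρ sin φ = 1.29857 × sin(260.63°) = -1.28125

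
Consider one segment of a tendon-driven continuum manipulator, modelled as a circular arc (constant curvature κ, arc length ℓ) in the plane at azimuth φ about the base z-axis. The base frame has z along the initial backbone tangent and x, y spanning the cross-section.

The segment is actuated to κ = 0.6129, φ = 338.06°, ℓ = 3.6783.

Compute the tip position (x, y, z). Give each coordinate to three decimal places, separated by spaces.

2.469 -0.995 1.265

θ = κ·ℓ = 0.6129 × 3.6783 = 2.25443 rad
ρ = (1 − cos θ)/κ = (1 − -0.63161)/0.6129 = 2.66212
z = sin θ / κ = 0.77528/0.6129 = 1.26494
x = ρ cos φ = 2.66212 × cos(338.06°) = 2.46932
y = ρ sin φ = 2.66212 × sin(338.06°) = -0.99466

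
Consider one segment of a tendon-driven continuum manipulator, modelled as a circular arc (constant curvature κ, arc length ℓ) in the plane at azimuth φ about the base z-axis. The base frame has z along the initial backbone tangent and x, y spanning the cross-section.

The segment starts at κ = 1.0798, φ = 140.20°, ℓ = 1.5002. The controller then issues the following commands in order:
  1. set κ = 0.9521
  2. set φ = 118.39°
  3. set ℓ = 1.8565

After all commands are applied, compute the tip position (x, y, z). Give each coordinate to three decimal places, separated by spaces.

initial: κ=1.0798, φ=140.20°, ℓ=1.5002
cmd 1: set κ=0.9521 → (κ,φ,ℓ)=(0.9521,140.20°,1.5002) → tip=(-0.6924,0.5769,1.0397)
cmd 2: set φ=118.39° → (κ,φ,ℓ)=(0.9521,118.39°,1.5002) → tip=(-0.4285,0.7928,1.0397)
cmd 3: set ℓ=1.8565 → (κ,φ,ℓ)=(0.9521,118.39°,1.8565) → tip=(-0.5970,1.1046,1.0300)

-0.597 1.105 1.030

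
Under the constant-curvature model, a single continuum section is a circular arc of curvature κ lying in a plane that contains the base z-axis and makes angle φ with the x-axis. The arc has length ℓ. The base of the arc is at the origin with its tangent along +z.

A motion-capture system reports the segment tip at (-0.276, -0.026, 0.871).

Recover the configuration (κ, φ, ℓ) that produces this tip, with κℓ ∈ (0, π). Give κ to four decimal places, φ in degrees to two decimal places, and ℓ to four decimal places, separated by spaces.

ρ = √(x²+y²) = √(-0.276² + -0.026²) = 0.27722
φ = atan2(y, x) mod 360° = atan2(-0.026, -0.276) = 185.3815°
|p|² = ρ² + z² = 0.27722² + 0.871² = 0.83549
κ = 2ρ / |p|² = 2×0.27722 / 0.83549 = 0.66361
θ = 2·atan2(ρ, z) = 2·atan2(0.27722, 0.871) = 0.61628 rad
ℓ = θ/κ = 0.61628/0.66361 = 0.92868

0.6636 185.38 0.9287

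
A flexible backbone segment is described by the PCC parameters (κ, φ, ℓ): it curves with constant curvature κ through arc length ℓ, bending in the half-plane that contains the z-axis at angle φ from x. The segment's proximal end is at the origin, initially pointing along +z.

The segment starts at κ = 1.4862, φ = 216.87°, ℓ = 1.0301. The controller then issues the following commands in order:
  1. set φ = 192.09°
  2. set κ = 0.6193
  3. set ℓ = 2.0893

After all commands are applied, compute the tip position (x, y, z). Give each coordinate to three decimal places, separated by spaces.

-1.147 -0.246 1.553

initial: κ=1.4862, φ=216.87°, ℓ=1.0301
cmd 1: set φ=192.09° → (κ,φ,ℓ)=(1.4862,192.09°,1.0301) → tip=(-0.6317,-0.1353,0.6723)
cmd 2: set κ=0.6193 → (κ,φ,ℓ)=(0.6193,192.09°,1.0301) → tip=(-0.3105,-0.0665,0.9616)
cmd 3: set ℓ=2.0893 → (κ,φ,ℓ)=(0.6193,192.09°,2.0893) → tip=(-1.1473,-0.2457,1.5532)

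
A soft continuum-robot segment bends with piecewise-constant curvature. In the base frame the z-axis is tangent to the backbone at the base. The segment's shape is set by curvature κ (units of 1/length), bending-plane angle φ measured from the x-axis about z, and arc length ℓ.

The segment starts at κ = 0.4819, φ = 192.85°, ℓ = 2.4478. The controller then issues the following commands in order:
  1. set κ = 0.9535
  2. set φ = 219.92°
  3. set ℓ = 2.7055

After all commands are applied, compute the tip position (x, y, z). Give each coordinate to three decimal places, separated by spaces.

-1.485 -1.243 0.559

initial: κ=0.4819, φ=192.85°, ℓ=2.4478
cmd 1: set κ=0.9535 → (κ,φ,ℓ)=(0.9535,192.85°,2.4478) → tip=(-1.7293,-0.3945,0.7579)
cmd 2: set φ=219.92° → (κ,φ,ℓ)=(0.9535,219.92°,2.4478) → tip=(-1.3603,-1.1382,0.7579)
cmd 3: set ℓ=2.7055 → (κ,φ,ℓ)=(0.9535,219.92°,2.7055) → tip=(-1.4850,-1.2425,0.5588)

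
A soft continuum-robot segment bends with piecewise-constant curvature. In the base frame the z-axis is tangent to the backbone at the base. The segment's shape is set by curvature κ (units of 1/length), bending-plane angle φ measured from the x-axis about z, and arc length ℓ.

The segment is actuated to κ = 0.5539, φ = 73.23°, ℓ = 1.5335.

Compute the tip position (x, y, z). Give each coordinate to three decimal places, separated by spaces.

θ = κ·ℓ = 0.5539 × 1.5335 = 0.84941 rad
ρ = (1 − cos θ)/κ = (1 − 0.66043)/0.5539 = 0.61305
z = sin θ / κ = 0.75089/0.5539 = 1.35564
x = ρ cos φ = 0.61305 × cos(73.23°) = 0.17688
y = ρ sin φ = 0.61305 × sin(73.23°) = 0.58698

0.177 0.587 1.356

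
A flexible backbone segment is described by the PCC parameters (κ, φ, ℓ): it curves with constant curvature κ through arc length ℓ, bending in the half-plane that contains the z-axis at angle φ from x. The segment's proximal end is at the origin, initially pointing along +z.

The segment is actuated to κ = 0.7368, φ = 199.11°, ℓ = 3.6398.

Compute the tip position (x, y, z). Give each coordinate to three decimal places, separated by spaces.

θ = κ·ℓ = 0.7368 × 3.6398 = 2.68180 rad
ρ = (1 − cos θ)/κ = (1 − -0.89615)/0.7368 = 2.57349
z = sin θ / κ = 0.44376/0.7368 = 0.60228
x = ρ cos φ = 2.57349 × cos(199.11°) = -2.43167
y = ρ sin φ = 2.57349 × sin(199.11°) = -0.84252

-2.432 -0.843 0.602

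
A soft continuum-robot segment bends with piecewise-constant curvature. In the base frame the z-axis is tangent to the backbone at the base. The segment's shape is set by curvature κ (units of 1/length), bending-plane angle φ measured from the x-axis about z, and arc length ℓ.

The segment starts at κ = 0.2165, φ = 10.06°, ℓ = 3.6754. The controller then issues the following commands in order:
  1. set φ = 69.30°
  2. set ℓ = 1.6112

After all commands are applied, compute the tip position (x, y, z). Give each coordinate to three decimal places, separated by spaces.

initial: κ=0.2165, φ=10.06°, ℓ=3.6754
cmd 1: set φ=69.30° → (κ,φ,ℓ)=(0.2165,69.30°,3.6754) → tip=(0.4902,1.2972,3.2996)
cmd 2: set ℓ=1.6112 → (κ,φ,ℓ)=(0.2165,69.30°,1.6112) → tip=(0.0983,0.2602,1.5787)

0.098 0.260 1.579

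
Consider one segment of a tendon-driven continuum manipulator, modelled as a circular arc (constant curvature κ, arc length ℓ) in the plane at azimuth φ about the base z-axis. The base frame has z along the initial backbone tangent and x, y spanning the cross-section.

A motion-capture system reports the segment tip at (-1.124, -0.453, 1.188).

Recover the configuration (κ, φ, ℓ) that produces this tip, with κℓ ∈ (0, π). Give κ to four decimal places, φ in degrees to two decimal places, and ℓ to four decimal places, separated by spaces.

ρ = √(x²+y²) = √(-1.124² + -0.453²) = 1.21185
φ = atan2(y, x) mod 360° = atan2(-0.453, -1.124) = 201.9507°
|p|² = ρ² + z² = 1.21185² + 1.188² = 2.87993
κ = 2ρ / |p|² = 2×1.21185 / 2.87993 = 0.84158
θ = 2·atan2(ρ, z) = 2·atan2(1.21185, 1.188) = 1.59067 rad
ℓ = θ/κ = 1.59067/0.84158 = 1.89009

0.8416 201.95 1.8901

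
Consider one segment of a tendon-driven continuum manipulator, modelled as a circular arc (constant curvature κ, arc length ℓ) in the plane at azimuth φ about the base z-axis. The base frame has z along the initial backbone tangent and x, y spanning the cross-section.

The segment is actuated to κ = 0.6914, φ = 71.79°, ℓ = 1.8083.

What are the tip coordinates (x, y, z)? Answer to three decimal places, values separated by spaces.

θ = κ·ℓ = 0.6914 × 1.8083 = 1.25026 rad
ρ = (1 − cos θ)/κ = (1 − 0.31508)/0.6914 = 0.99063
z = sin θ / κ = 0.94907/0.6914 = 1.37267
x = ρ cos φ = 0.99063 × cos(71.79°) = 0.30957
y = ρ sin φ = 0.99063 × sin(71.79°) = 0.94102

0.310 0.941 1.373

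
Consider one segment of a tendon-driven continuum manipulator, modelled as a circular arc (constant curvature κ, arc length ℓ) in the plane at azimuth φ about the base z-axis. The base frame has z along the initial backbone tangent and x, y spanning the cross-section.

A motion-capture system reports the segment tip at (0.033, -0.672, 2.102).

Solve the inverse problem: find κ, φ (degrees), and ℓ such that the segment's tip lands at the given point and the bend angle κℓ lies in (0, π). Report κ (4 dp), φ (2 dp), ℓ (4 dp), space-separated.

ρ = √(x²+y²) = √(0.033² + -0.672²) = 0.67281
φ = atan2(y, x) mod 360° = atan2(-0.672, 0.033) = 272.8114°
|p|² = ρ² + z² = 0.67281² + 2.102² = 4.87108
κ = 2ρ / |p|² = 2×0.67281 / 4.87108 = 0.27625
θ = 2·atan2(ρ, z) = 2·atan2(0.67281, 2.102) = 0.61955 rad
ℓ = θ/κ = 0.61955/0.27625 = 2.24275

0.2762 272.81 2.2427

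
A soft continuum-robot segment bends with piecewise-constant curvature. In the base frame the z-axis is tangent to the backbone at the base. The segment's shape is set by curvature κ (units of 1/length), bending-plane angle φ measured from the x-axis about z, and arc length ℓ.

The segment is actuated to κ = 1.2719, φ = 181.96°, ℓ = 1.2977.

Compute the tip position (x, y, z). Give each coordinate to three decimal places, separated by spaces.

θ = κ·ℓ = 1.2719 × 1.2977 = 1.65054 rad
ρ = (1 − cos θ)/κ = (1 − -0.07966)/1.2719 = 0.84886
z = sin θ / κ = 0.99682/1.2719 = 0.78373
x = ρ cos φ = 0.84886 × cos(181.96°) = -0.84836
y = ρ sin φ = 0.84886 × sin(181.96°) = -0.02903

-0.848 -0.029 0.784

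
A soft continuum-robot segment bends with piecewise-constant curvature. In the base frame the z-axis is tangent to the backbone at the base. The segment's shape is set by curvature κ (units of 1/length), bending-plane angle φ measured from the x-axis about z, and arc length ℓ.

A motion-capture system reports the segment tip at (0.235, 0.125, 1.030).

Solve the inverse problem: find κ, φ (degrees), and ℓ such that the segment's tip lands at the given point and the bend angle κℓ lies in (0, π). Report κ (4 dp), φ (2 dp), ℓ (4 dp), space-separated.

0.4704 28.01 1.0753

ρ = √(x²+y²) = √(0.235² + 0.125²) = 0.26618
φ = atan2(y, x) mod 360° = atan2(0.125, 0.235) = 28.0092°
|p|² = ρ² + z² = 0.26618² + 1.030² = 1.13175
κ = 2ρ / |p|² = 2×0.26618 / 1.13175 = 0.47038
θ = 2·atan2(ρ, z) = 2·atan2(0.26618, 1.030) = 0.50578 rad
ℓ = θ/κ = 0.50578/0.47038 = 1.07526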